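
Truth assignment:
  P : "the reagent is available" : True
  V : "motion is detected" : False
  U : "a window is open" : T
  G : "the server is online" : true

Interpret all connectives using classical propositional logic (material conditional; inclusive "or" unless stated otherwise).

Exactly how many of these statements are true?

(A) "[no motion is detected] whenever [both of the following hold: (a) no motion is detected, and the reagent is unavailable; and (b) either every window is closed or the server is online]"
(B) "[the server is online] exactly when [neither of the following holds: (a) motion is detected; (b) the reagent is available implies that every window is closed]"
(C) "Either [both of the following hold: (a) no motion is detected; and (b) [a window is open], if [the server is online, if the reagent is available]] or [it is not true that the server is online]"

3

(A): This is ((~V & ~P) & (~U | G)) -> ~V.

~V = ~F = T
~P = ~T = F
~V & ~P = T & F = F
~U = ~T = F
~U | G = F | T = T
(~V & ~P) & (~U | G) = F & T = F
~V = ~F = T
((~V & ~P) & (~U | G)) -> ~V = F -> T = T
So (A) is true.

(B): This is G <-> (V nor (P -> ~U)).

~U = ~T = F
P -> ~U = T -> F = F
V nor (P -> ~U) = F nor F = T
G <-> (V nor (P -> ~U)) = T <-> T = T
Hence (B) is true.

(C): Formalization: (~V & ((P -> G) -> U)) | ~G

~V = ~F = T
P -> G = T -> T = T
(P -> G) -> U = T -> T = T
~V & ((P -> G) -> U) = T & T = T
~G = ~T = F
(~V & ((P -> G) -> U)) | ~G = T | F = T
So (C) is true.

3 of the 3 statements are true ((A), (B), (C)).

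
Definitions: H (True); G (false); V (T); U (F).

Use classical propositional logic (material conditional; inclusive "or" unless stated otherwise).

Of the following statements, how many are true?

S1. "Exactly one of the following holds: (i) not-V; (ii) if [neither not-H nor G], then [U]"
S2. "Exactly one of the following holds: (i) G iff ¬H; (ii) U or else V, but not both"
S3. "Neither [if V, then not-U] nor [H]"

S1: Formalization: not V xor ((not H nor G) -> U)

not V = not True = False
not H = not True = False
not H nor G = False nor False = True
(not H nor G) -> U = True -> False = False
not V xor ((not H nor G) -> U) = False xor False = False
Hence S1 is false.

S2: In symbols: (G iff not H) xor (U xor V)

not H = not True = False
G iff not H = False iff False = True
U xor V = False xor True = True
(G iff not H) xor (U xor V) = True xor True = False
So S2 is false.

S3: This is (V -> not U) nor H.

not U = not False = True
V -> not U = True -> True = True
(V -> not U) nor H = True nor True = False
Thus S3 is false.

True statements: 0 (none).

0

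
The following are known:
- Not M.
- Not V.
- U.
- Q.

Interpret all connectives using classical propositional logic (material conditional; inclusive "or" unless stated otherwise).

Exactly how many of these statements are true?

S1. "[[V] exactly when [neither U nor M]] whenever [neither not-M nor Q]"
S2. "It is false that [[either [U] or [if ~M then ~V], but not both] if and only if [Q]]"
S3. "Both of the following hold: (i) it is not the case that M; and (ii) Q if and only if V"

S1: In symbols: (not M nor Q) -> (V iff (U nor M))

not M = not False = True
not M nor Q = True nor True = False
U nor M = True nor False = False
V iff (U nor M) = False iff False = True
(not M nor Q) -> (V iff (U nor M)) = False -> True = True
So S1 is true.

S2: In symbols: not ((U xor (not M -> not V)) iff Q)

not M = not False = True
not V = not False = True
not M -> not V = True -> True = True
U xor (not M -> not V) = True xor True = False
(U xor (not M -> not V)) iff Q = False iff True = False
not ((U xor (not M -> not V)) iff Q) = not False = True
So S2 is true.

S3: Formalization: not M and (Q iff V)

not M = not False = True
Q iff V = True iff False = False
not M and (Q iff V) = True and False = False
So S3 is false.

2 of the 3 statements are true (S1, S2).

2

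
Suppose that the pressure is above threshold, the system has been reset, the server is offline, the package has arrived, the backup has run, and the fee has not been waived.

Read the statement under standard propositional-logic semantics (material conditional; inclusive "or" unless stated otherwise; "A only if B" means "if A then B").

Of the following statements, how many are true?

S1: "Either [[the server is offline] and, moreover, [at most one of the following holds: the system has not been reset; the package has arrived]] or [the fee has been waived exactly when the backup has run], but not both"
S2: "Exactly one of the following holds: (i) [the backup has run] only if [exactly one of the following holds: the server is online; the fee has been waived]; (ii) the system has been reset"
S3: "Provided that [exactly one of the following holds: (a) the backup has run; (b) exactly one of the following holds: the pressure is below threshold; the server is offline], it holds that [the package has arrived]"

Let R = "the server is online" (F), Q = "the system has been reset" (T), S = "the package has arrived" (T), V = "the fee has been waived" (F), U = "the backup has run" (T), P = "the pressure is above threshold" (T).

S1: Formalization: (¬R ∧ (¬Q ↑ S)) ⊕ (V ↔ U)

¬R = ¬F = T
¬Q = ¬T = F
¬Q ↑ S = F ↑ T = T
¬R ∧ (¬Q ↑ S) = T ∧ T = T
V ↔ U = F ↔ T = F
(¬R ∧ (¬Q ↑ S)) ⊕ (V ↔ U) = T ⊕ F = T
Thus S1 is true.

S2: In symbols: (U → (R ⊕ V)) ⊕ Q

R ⊕ V = F ⊕ F = F
U → (R ⊕ V) = T → F = F
(U → (R ⊕ V)) ⊕ Q = F ⊕ T = T
So S2 is true.

S3: Parsed as (U ⊕ (¬P ⊕ ¬R)) → S

¬P = ¬T = F
¬R = ¬F = T
¬P ⊕ ¬R = F ⊕ T = T
U ⊕ (¬P ⊕ ¬R) = T ⊕ T = F
(U ⊕ (¬P ⊕ ¬R)) → S = F → T = T
Hence S3 is true.

Count: 3.

3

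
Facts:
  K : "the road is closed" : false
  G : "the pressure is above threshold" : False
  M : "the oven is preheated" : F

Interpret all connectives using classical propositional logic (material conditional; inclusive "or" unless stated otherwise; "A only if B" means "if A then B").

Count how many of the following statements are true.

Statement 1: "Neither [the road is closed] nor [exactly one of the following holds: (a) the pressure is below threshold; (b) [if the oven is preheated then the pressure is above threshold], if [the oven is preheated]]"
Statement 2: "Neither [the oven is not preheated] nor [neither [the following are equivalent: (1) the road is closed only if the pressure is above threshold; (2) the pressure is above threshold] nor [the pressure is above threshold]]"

1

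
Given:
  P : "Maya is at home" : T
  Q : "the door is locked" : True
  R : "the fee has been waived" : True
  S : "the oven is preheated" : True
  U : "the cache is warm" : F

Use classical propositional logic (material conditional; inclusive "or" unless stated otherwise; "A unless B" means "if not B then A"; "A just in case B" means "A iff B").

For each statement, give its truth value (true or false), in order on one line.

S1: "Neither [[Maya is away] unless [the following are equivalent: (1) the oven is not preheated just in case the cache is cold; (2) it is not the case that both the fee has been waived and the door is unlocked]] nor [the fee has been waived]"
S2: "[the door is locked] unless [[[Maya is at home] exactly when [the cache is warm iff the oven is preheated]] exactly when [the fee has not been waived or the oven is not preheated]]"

S1 false / S2 true

S1: This is (~P | ((~S <-> ~U) <-> (R nand ~Q))) nor R.

~P = ~T = F
~S = ~T = F
~U = ~F = T
~S <-> ~U = F <-> T = F
~Q = ~T = F
R nand ~Q = T nand F = T
(~S <-> ~U) <-> (R nand ~Q) = F <-> T = F
~P | ((~S <-> ~U) <-> (R nand ~Q)) = F | F = F
(~P | ((~S <-> ~U) <-> (R nand ~Q))) nor R = F nor T = F
Thus S1 is false.

S2: Formalization: Q | ((P <-> (U <-> S)) <-> (~R | ~S))

U <-> S = F <-> T = F
P <-> (U <-> S) = T <-> F = F
~R = ~T = F
~S = ~T = F
~R | ~S = F | F = F
(P <-> (U <-> S)) <-> (~R | ~S) = F <-> F = T
Q | ((P <-> (U <-> S)) <-> (~R | ~S)) = T | T = T
So S2 is true.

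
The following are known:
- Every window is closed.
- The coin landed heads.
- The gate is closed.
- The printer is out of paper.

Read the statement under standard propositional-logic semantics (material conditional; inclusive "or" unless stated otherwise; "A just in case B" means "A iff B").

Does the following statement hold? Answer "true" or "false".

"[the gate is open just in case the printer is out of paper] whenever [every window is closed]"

Let P = "a window is open" (F), R = "the gate is open" (F), S = "the printer has paper" (F).
Parsed as ¬P → (R ↔ ¬S)

¬P = ¬F = T
¬S = ¬F = T
R ↔ ¬S = F ↔ T = F
¬P → (R ↔ ¬S) = T → F = F

false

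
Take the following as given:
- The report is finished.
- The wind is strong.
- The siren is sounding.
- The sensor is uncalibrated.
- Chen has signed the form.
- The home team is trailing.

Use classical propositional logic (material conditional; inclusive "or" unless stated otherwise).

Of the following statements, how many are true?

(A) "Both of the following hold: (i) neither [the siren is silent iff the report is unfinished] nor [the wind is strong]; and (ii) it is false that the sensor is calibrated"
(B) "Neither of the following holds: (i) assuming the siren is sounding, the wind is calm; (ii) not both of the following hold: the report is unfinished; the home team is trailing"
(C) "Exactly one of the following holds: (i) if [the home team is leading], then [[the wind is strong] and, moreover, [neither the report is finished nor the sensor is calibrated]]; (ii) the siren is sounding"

0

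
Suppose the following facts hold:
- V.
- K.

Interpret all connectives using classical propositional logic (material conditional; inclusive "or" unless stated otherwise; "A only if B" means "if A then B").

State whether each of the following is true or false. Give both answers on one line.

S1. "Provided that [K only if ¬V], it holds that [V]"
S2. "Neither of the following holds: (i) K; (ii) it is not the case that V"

S1 T, S2 F

S1: Parsed as (K -> ~V) -> V

~V = ~T = F
K -> ~V = T -> F = F
(K -> ~V) -> V = F -> T = T
So S1 is true.

S2: Formalization: K nor ~V

~V = ~T = F
K nor ~V = T nor F = F
Hence S2 is false.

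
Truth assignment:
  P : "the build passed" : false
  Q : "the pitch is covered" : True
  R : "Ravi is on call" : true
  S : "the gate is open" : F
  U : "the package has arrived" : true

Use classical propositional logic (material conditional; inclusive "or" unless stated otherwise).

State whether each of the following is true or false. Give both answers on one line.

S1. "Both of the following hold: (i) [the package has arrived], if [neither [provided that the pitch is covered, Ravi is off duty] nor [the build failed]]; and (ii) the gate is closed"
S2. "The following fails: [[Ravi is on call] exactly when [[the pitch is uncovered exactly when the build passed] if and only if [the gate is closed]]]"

S1 True; S2 False

S1: This is (((Q → ¬R) ↓ ¬P) → U) ∧ ¬S.

¬R = ¬T = F
Q → ¬R = T → F = F
¬P = ¬F = T
(Q → ¬R) ↓ ¬P = F ↓ T = F
((Q → ¬R) ↓ ¬P) → U = F → T = T
¬S = ¬F = T
(((Q → ¬R) ↓ ¬P) → U) ∧ ¬S = T ∧ T = T
Hence S1 is true.

S2: This is ¬(R ↔ ((¬Q ↔ P) ↔ ¬S)).

¬Q = ¬T = F
¬Q ↔ P = F ↔ F = T
¬S = ¬F = T
(¬Q ↔ P) ↔ ¬S = T ↔ T = T
R ↔ ((¬Q ↔ P) ↔ ¬S) = T ↔ T = T
¬(R ↔ ((¬Q ↔ P) ↔ ¬S)) = ¬T = F
Thus S2 is false.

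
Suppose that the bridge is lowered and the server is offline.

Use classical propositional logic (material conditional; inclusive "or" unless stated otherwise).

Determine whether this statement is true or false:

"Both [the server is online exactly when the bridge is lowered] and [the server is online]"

Let Q = "the server is online" (False), P = "the bridge is raised" (False).
This is (Q iff not P) and Q.

not P = not False = True
Q iff not P = False iff True = False
(Q iff not P) and Q = False and False = False

false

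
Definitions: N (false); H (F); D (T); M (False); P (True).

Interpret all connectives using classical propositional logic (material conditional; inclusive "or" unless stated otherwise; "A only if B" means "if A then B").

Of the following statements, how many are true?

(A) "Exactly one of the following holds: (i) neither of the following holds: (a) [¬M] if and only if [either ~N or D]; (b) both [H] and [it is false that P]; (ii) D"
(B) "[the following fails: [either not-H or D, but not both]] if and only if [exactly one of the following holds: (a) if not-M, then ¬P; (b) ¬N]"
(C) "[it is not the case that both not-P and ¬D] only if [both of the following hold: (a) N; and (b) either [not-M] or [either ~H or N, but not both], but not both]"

(A): In symbols: ((¬M ↔ (¬N ∨ D)) ↓ (H ∧ ¬P)) ⊕ D

¬M = ¬F = T
¬N = ¬F = T
¬N ∨ D = T ∨ T = T
¬M ↔ (¬N ∨ D) = T ↔ T = T
¬P = ¬T = F
H ∧ ¬P = F ∧ F = F
(¬M ↔ (¬N ∨ D)) ↓ (H ∧ ¬P) = T ↓ F = F
((¬M ↔ (¬N ∨ D)) ↓ (H ∧ ¬P)) ⊕ D = F ⊕ T = T
So (A) is true.

(B): Parsed as ¬(¬H ⊕ D) ↔ ((¬M → ¬P) ⊕ ¬N)

¬H = ¬F = T
¬H ⊕ D = T ⊕ T = F
¬(¬H ⊕ D) = ¬F = T
¬M = ¬F = T
¬P = ¬T = F
¬M → ¬P = T → F = F
¬N = ¬F = T
(¬M → ¬P) ⊕ ¬N = F ⊕ T = T
¬(¬H ⊕ D) ↔ ((¬M → ¬P) ⊕ ¬N) = T ↔ T = T
Hence (B) is true.

(C): In symbols: (¬P ↑ ¬D) → (N ∧ (¬M ⊕ (¬H ⊕ N)))

¬P = ¬T = F
¬D = ¬T = F
¬P ↑ ¬D = F ↑ F = T
¬M = ¬F = T
¬H = ¬F = T
¬H ⊕ N = T ⊕ F = T
¬M ⊕ (¬H ⊕ N) = T ⊕ T = F
N ∧ (¬M ⊕ (¬H ⊕ N)) = F ∧ F = F
(¬P ↑ ¬D) → (N ∧ (¬M ⊕ (¬H ⊕ N))) = T → F = F
So (C) is false.

2 of the 3 statements are true ((A), (B)).

2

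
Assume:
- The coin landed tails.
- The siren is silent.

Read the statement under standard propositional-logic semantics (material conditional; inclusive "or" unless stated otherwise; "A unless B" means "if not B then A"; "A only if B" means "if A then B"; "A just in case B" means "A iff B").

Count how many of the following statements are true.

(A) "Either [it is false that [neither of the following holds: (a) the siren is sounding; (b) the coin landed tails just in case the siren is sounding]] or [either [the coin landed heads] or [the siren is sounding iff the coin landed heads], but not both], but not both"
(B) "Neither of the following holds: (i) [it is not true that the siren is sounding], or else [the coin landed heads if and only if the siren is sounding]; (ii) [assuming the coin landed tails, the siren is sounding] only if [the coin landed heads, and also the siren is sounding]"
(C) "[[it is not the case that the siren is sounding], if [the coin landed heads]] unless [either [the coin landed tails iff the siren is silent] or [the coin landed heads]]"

2

Let W = "the siren is sounding" (False), D = "the coin landed heads" (False).

(A): This is not (W nor (not D iff W)) xor (D xor (W iff D)).

not D = not False = True
not D iff W = True iff False = False
W nor (not D iff W) = False nor False = True
not (W nor (not D iff W)) = not True = False
W iff D = False iff False = True
D xor (W iff D) = False xor True = True
not (W nor (not D iff W)) xor (D xor (W iff D)) = False xor True = True
So (A) is true.

(B): In symbols: (not W or (D iff W)) nor ((not D -> W) -> (D and W))

not W = not False = True
D iff W = False iff False = True
not W or (D iff W) = True or True = True
not D = not False = True
not D -> W = True -> False = False
D and W = False and False = False
(not D -> W) -> (D and W) = False -> False = True
(not W or (D iff W)) nor ((not D -> W) -> (D and W)) = True nor True = False
So (B) is false.

(C): Formalization: (D -> not W) or ((not D iff not W) or D)

not W = not False = True
D -> not W = False -> True = True
not D = not False = True
not W = not False = True
not D iff not W = True iff True = True
(not D iff not W) or D = True or False = True
(D -> not W) or ((not D iff not W) or D) = True or True = True
Thus (C) is true.

2 of the 3 statements are true.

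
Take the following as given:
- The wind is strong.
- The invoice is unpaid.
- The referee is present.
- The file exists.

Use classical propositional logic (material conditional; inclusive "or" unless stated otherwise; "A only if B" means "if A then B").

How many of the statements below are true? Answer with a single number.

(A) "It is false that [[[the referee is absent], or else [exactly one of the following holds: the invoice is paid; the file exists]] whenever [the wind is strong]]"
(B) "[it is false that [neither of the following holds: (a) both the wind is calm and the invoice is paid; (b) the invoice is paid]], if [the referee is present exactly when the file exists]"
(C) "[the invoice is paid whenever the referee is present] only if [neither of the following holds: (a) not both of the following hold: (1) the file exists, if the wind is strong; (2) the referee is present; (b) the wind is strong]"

Let P = "the wind is strong" (T), R = "the referee is present" (T), Q = "the invoice is paid" (F), S = "the file exists" (T).

(A): This is ~(P -> (~R | (Q xor S))).

~R = ~T = F
Q xor S = F xor T = T
~R | (Q xor S) = F | T = T
P -> (~R | (Q xor S)) = T -> T = T
~(P -> (~R | (Q xor S))) = ~T = F
So (A) is false.

(B): Formalization: (R <-> S) -> ~((~P & Q) nor Q)

R <-> S = T <-> T = T
~P = ~T = F
~P & Q = F & F = F
(~P & Q) nor Q = F nor F = T
~((~P & Q) nor Q) = ~T = F
(R <-> S) -> ~((~P & Q) nor Q) = T -> F = F
So (B) is false.

(C): In symbols: (R -> Q) -> (((P -> S) nand R) nor P)

R -> Q = T -> F = F
P -> S = T -> T = T
(P -> S) nand R = T nand T = F
((P -> S) nand R) nor P = F nor T = F
(R -> Q) -> (((P -> S) nand R) nor P) = F -> F = T
Hence (C) is true.

Count: 1.

1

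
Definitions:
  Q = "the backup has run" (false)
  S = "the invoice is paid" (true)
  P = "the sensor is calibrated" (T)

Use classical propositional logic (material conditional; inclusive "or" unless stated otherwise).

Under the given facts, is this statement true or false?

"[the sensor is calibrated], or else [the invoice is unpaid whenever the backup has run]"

The statement is true.

In symbols: P | (Q -> ~S)

~S = ~T = F
Q -> ~S = F -> F = T
P | (Q -> ~S) = T | T = T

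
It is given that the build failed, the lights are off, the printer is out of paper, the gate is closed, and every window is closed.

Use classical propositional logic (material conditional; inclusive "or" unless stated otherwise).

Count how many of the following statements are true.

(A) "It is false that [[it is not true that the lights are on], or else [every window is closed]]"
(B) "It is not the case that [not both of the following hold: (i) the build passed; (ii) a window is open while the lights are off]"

0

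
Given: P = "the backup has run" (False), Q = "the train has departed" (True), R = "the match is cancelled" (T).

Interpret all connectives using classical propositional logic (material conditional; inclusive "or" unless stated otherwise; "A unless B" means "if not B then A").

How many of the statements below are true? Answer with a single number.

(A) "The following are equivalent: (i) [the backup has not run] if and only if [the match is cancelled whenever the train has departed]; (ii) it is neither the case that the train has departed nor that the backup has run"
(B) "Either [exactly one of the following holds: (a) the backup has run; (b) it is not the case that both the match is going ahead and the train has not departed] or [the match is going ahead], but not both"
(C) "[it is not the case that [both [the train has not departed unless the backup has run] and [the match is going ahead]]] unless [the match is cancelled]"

2

(A): Formalization: (not P iff (Q -> R)) iff (Q nor P)

not P = not False = True
Q -> R = True -> True = True
not P iff (Q -> R) = True iff True = True
Q nor P = True nor False = False
(not P iff (Q -> R)) iff (Q nor P) = True iff False = False
Thus (A) is false.

(B): Formalization: (P xor (not R nand not Q)) xor not R

not R = not True = False
not Q = not True = False
not R nand not Q = False nand False = True
P xor (not R nand not Q) = False xor True = True
not R = not True = False
(P xor (not R nand not Q)) xor not R = True xor False = True
So (B) is true.

(C): In symbols: not ((not Q or P) and not R) or R

not Q = not True = False
not Q or P = False or False = False
not R = not True = False
(not Q or P) and not R = False and False = False
not ((not Q or P) and not R) = not False = True
not ((not Q or P) and not R) or R = True or True = True
Thus (C) is true.

Count: 2.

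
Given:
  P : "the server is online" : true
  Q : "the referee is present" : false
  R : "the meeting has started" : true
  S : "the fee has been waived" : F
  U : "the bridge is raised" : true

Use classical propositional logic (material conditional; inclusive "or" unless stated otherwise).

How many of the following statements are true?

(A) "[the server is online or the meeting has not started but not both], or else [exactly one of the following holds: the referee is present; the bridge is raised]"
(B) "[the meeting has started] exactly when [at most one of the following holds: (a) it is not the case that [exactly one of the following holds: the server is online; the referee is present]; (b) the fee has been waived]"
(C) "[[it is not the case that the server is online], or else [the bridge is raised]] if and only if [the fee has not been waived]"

(A): This is (P xor not R) or (Q xor U).

not R = not True = False
P xor not R = True xor False = True
Q xor U = False xor True = True
(P xor not R) or (Q xor U) = True or True = True
So (A) is true.

(B): Formalization: R iff (not (P xor Q) nand S)

P xor Q = True xor False = True
not (P xor Q) = not True = False
not (P xor Q) nand S = False nand False = True
R iff (not (P xor Q) nand S) = True iff True = True
So (B) is true.

(C): This is (not P or U) iff not S.

not P = not True = False
not P or U = False or True = True
not S = not False = True
(not P or U) iff not S = True iff True = True
Hence (C) is true.

3 of the 3 statements are true.

3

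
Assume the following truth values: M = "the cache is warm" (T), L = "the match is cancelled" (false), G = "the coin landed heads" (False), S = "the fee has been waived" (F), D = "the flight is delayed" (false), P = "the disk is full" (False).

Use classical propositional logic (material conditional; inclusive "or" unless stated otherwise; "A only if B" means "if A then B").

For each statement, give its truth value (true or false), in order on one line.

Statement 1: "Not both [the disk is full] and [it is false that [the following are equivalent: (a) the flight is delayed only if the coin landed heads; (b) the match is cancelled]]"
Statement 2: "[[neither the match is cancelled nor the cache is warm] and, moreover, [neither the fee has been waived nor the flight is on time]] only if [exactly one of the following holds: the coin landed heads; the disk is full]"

Statement 1 T; Statement 2 T

Statement 1: This is P nand not ((D -> G) iff L).

D -> G = False -> False = True
(D -> G) iff L = True iff False = False
not ((D -> G) iff L) = not False = True
P nand not ((D -> G) iff L) = False nand True = True
So Statement 1 is true.

Statement 2: Parsed as ((L nor M) and (S nor not D)) -> (G xor P)

L nor M = False nor True = False
not D = not False = True
S nor not D = False nor True = False
(L nor M) and (S nor not D) = False and False = False
G xor P = False xor False = False
((L nor M) and (S nor not D)) -> (G xor P) = False -> False = True
Hence Statement 2 is true.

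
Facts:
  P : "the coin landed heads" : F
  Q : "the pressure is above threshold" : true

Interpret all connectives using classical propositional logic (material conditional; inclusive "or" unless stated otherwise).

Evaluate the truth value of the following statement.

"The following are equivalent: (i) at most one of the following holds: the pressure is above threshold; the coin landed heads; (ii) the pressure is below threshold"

False.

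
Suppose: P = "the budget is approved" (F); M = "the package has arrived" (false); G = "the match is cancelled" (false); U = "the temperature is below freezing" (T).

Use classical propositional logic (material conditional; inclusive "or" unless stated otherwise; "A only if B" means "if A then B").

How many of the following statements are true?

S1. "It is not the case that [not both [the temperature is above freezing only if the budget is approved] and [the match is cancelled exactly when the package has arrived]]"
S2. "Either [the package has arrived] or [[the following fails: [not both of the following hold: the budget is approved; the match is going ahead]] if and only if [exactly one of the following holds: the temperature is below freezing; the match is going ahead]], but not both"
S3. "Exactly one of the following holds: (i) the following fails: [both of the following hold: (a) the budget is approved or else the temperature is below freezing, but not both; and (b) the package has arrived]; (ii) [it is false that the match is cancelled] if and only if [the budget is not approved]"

S1: Parsed as ~((~U -> P) nand (G <-> M))

~U = ~T = F
~U -> P = F -> F = T
G <-> M = F <-> F = T
(~U -> P) nand (G <-> M) = T nand T = F
~((~U -> P) nand (G <-> M)) = ~F = T
Hence S1 is true.

S2: Formalization: M xor (~(P nand ~G) <-> (U xor ~G))

~G = ~F = T
P nand ~G = F nand T = T
~(P nand ~G) = ~T = F
~G = ~F = T
U xor ~G = T xor T = F
~(P nand ~G) <-> (U xor ~G) = F <-> F = T
M xor (~(P nand ~G) <-> (U xor ~G)) = F xor T = T
Thus S2 is true.

S3: This is ~((P xor U) & M) xor (~G <-> ~P).

P xor U = F xor T = T
(P xor U) & M = T & F = F
~((P xor U) & M) = ~F = T
~G = ~F = T
~P = ~F = T
~G <-> ~P = T <-> T = T
~((P xor U) & M) xor (~G <-> ~P) = T xor T = F
So S3 is false.

True statements: 2 (S1, S2).

2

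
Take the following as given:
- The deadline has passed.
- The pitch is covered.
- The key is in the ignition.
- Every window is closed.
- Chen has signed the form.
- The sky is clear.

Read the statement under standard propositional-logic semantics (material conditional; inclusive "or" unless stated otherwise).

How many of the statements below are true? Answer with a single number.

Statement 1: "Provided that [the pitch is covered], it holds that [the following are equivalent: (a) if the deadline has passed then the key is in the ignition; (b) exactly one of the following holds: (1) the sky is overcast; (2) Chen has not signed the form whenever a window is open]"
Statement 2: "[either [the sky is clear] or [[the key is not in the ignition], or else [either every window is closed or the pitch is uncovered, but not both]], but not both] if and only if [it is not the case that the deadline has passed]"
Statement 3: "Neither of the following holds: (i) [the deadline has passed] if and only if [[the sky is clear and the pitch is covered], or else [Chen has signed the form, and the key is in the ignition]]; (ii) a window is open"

2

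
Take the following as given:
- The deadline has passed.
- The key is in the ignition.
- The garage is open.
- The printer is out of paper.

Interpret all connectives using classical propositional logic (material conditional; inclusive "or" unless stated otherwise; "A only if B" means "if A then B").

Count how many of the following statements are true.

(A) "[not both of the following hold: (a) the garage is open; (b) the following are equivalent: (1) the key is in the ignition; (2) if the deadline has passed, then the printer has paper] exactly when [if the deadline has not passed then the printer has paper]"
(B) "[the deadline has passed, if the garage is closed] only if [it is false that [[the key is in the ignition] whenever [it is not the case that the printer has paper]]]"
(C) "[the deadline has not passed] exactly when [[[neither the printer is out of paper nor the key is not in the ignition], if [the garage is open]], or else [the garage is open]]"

Let R = "the garage is closed" (F), Q = "the key is in the ignition" (T), P = "the deadline has passed" (T), S = "the printer has paper" (F).

(A): In symbols: (¬R ↑ (Q ↔ (P → S))) ↔ (¬P → S)

¬R = ¬F = T
P → S = T → F = F
Q ↔ (P → S) = T ↔ F = F
¬R ↑ (Q ↔ (P → S)) = T ↑ F = T
¬P = ¬T = F
¬P → S = F → F = T
(¬R ↑ (Q ↔ (P → S))) ↔ (¬P → S) = T ↔ T = T
Thus (A) is true.

(B): This is (R → P) → ¬(¬S → Q).

R → P = F → T = T
¬S = ¬F = T
¬S → Q = T → T = T
¬(¬S → Q) = ¬T = F
(R → P) → ¬(¬S → Q) = T → F = F
So (B) is false.

(C): Formalization: ¬P ↔ ((¬R → (¬S ↓ ¬Q)) ∨ ¬R)

¬P = ¬T = F
¬R = ¬F = T
¬S = ¬F = T
¬Q = ¬T = F
¬S ↓ ¬Q = T ↓ F = F
¬R → (¬S ↓ ¬Q) = T → F = F
¬R = ¬F = T
(¬R → (¬S ↓ ¬Q)) ∨ ¬R = F ∨ T = T
¬P ↔ ((¬R → (¬S ↓ ¬Q)) ∨ ¬R) = F ↔ T = F
So (C) is false.

True statements: 1.

1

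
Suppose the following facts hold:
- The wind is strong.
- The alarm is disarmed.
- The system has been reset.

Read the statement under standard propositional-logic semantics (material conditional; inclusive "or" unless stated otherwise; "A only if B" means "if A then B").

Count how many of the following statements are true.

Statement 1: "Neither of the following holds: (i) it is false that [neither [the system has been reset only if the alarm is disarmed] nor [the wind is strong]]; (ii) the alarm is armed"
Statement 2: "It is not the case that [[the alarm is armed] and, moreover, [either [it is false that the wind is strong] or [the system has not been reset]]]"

1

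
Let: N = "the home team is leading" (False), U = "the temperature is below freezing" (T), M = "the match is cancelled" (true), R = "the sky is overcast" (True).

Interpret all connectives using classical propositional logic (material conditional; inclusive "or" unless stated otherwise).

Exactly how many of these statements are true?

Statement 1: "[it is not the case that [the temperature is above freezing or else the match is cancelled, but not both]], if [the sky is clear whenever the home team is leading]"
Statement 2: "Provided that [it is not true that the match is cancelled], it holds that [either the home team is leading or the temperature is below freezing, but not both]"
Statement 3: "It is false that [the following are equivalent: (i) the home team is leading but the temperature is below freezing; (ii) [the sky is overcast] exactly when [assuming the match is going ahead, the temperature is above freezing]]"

Statement 1: In symbols: (N -> not R) -> not (not U xor M)

not R = not True = False
N -> not R = False -> False = True
not U = not True = False
not U xor M = False xor True = True
not (not U xor M) = not True = False
(N -> not R) -> not (not U xor M) = True -> False = False
Thus Statement 1 is false.

Statement 2: This is not M -> (N xor U).

not M = not True = False
N xor U = False xor True = True
not M -> (N xor U) = False -> True = True
Thus Statement 2 is true.

Statement 3: Formalization: not ((N and U) iff (R iff (not M -> not U)))

N and U = False and True = False
not M = not True = False
not U = not True = False
not M -> not U = False -> False = True
R iff (not M -> not U) = True iff True = True
(N and U) iff (R iff (not M -> not U)) = False iff True = False
not ((N and U) iff (R iff (not M -> not U))) = not False = True
Thus Statement 3 is true.

Count: 2.

2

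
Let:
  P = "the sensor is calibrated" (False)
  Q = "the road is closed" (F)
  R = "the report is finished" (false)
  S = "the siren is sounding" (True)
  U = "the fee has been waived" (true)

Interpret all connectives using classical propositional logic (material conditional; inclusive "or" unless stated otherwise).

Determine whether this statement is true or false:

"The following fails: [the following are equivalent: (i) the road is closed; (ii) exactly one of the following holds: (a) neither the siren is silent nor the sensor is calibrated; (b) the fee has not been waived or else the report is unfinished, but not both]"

False.

Formalization: ¬(Q ↔ ((¬S ↓ P) ⊕ (¬U ⊕ ¬R)))

¬S = ¬T = F
¬S ↓ P = F ↓ F = T
¬U = ¬T = F
¬R = ¬F = T
¬U ⊕ ¬R = F ⊕ T = T
(¬S ↓ P) ⊕ (¬U ⊕ ¬R) = T ⊕ T = F
Q ↔ ((¬S ↓ P) ⊕ (¬U ⊕ ¬R)) = F ↔ F = T
¬(Q ↔ ((¬S ↓ P) ⊕ (¬U ⊕ ¬R))) = ¬T = F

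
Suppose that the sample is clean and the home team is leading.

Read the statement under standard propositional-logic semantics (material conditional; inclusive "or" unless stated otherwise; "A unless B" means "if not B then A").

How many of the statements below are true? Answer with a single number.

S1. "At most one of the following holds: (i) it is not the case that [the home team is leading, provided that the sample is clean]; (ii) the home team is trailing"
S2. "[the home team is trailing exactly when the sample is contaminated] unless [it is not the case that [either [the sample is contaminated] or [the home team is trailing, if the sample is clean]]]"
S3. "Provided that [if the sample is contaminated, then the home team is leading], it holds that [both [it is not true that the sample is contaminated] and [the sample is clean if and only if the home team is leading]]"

3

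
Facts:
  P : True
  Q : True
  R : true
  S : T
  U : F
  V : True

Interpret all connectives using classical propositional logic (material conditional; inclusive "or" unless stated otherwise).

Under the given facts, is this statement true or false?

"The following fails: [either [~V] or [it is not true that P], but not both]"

true

Values: V=T, P=T.
In symbols: ~(~V xor ~P)

~V = ~T = F
~P = ~T = F
~V xor ~P = F xor F = F
~(~V xor ~P) = ~F = T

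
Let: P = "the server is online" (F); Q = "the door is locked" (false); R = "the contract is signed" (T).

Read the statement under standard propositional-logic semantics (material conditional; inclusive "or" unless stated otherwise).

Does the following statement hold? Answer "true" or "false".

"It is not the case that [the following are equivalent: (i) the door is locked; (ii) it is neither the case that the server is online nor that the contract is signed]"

This is not (Q iff (P nor R)).

P nor R = False nor True = False
Q iff (P nor R) = False iff False = True
not (Q iff (P nor R)) = not True = False

The statement is false.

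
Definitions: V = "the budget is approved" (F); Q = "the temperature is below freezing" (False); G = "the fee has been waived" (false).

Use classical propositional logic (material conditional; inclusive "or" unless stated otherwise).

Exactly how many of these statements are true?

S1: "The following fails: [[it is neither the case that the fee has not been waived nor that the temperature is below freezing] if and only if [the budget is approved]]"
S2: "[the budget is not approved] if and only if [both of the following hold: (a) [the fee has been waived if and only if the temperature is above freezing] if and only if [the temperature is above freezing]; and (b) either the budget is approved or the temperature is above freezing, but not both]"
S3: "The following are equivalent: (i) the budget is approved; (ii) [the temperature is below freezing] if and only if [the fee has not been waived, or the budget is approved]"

S1: This is ~((~G nor Q) <-> V).

~G = ~F = T
~G nor Q = T nor F = F
(~G nor Q) <-> V = F <-> F = T
~((~G nor Q) <-> V) = ~T = F
Hence S1 is false.

S2: In symbols: ~V <-> (((G <-> ~Q) <-> ~Q) & (V xor ~Q))

~V = ~F = T
~Q = ~F = T
G <-> ~Q = F <-> T = F
~Q = ~F = T
(G <-> ~Q) <-> ~Q = F <-> T = F
~Q = ~F = T
V xor ~Q = F xor T = T
((G <-> ~Q) <-> ~Q) & (V xor ~Q) = F & T = F
~V <-> (((G <-> ~Q) <-> ~Q) & (V xor ~Q)) = T <-> F = F
So S2 is false.

S3: Formalization: V <-> (Q <-> (~G | V))

~G = ~F = T
~G | V = T | F = T
Q <-> (~G | V) = F <-> T = F
V <-> (Q <-> (~G | V)) = F <-> F = T
So S3 is true.

Count: 1.

1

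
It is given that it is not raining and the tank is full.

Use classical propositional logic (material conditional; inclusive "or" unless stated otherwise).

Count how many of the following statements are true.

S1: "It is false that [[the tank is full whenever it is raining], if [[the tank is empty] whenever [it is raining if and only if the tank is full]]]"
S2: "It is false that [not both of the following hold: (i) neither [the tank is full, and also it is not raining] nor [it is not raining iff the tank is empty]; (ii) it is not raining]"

Let D = "it is raining" (F), G = "the tank is full" (T).

S1: Formalization: ¬(((D ↔ G) → ¬G) → (D → G))

D ↔ G = F ↔ T = F
¬G = ¬T = F
(D ↔ G) → ¬G = F → F = T
D → G = F → T = T
((D ↔ G) → ¬G) → (D → G) = T → T = T
¬(((D ↔ G) → ¬G) → (D → G)) = ¬T = F
So S1 is false.

S2: Parsed as ¬(((G ∧ ¬D) ↓ (¬D ↔ ¬G)) ↑ ¬D)

¬D = ¬F = T
G ∧ ¬D = T ∧ T = T
¬D = ¬F = T
¬G = ¬T = F
¬D ↔ ¬G = T ↔ F = F
(G ∧ ¬D) ↓ (¬D ↔ ¬G) = T ↓ F = F
¬D = ¬F = T
((G ∧ ¬D) ↓ (¬D ↔ ¬G)) ↑ ¬D = F ↑ T = T
¬(((G ∧ ¬D) ↓ (¬D ↔ ¬G)) ↑ ¬D) = ¬T = F
So S2 is false.

True statements: 0 (none).

0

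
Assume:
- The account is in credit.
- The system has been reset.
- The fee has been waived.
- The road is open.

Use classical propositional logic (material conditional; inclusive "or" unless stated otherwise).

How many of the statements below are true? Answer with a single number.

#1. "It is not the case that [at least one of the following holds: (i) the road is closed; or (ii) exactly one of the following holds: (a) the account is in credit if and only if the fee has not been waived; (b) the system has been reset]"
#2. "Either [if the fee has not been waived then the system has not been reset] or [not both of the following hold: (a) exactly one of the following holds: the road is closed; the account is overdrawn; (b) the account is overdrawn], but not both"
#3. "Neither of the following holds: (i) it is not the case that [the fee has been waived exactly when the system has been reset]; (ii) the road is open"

Let V = "the road is closed" (F), L = "the account is overdrawn" (F), Q = "the fee has been waived" (T), M = "the system has been reset" (T).

#1: Formalization: ~(V | ((~L <-> ~Q) xor M))

~L = ~F = T
~Q = ~T = F
~L <-> ~Q = T <-> F = F
(~L <-> ~Q) xor M = F xor T = T
V | ((~L <-> ~Q) xor M) = F | T = T
~(V | ((~L <-> ~Q) xor M)) = ~T = F
Thus #1 is false.

#2: Parsed as (~Q -> ~M) xor ((V xor L) nand L)

~Q = ~T = F
~M = ~T = F
~Q -> ~M = F -> F = T
V xor L = F xor F = F
(V xor L) nand L = F nand F = T
(~Q -> ~M) xor ((V xor L) nand L) = T xor T = F
So #2 is false.

#3: This is ~(Q <-> M) nor ~V.

Q <-> M = T <-> T = T
~(Q <-> M) = ~T = F
~V = ~F = T
~(Q <-> M) nor ~V = F nor T = F
Hence #3 is false.

True statements: 0 (none).

0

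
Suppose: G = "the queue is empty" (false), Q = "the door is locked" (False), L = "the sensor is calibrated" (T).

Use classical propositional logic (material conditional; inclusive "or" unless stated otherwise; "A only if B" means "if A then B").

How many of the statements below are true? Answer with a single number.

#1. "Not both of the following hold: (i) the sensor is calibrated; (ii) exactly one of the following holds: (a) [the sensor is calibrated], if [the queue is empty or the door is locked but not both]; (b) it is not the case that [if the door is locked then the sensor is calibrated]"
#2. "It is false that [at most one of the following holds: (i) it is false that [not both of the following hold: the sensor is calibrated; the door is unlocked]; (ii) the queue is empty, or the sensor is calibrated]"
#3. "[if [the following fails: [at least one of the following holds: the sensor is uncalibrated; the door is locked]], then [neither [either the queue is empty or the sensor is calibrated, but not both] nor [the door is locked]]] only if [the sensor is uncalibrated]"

2

#1: In symbols: L nand (((G xor Q) -> L) xor not (Q -> L))

G xor Q = False xor False = False
(G xor Q) -> L = False -> True = True
Q -> L = False -> True = True
not (Q -> L) = not True = False
((G xor Q) -> L) xor not (Q -> L) = True xor False = True
L nand (((G xor Q) -> L) xor not (Q -> L)) = True nand True = False
So #1 is false.

#2: In symbols: not (not (L nand not Q) nand (G or L))

not Q = not False = True
L nand not Q = True nand True = False
not (L nand not Q) = not False = True
G or L = False or True = True
not (L nand not Q) nand (G or L) = True nand True = False
not (not (L nand not Q) nand (G or L)) = not False = True
So #2 is true.

#3: In symbols: (not (not L or Q) -> ((G xor L) nor Q)) -> not L

not L = not True = False
not L or Q = False or False = False
not (not L or Q) = not False = True
G xor L = False xor True = True
(G xor L) nor Q = True nor False = False
not (not L or Q) -> ((G xor L) nor Q) = True -> False = False
not L = not True = False
(not (not L or Q) -> ((G xor L) nor Q)) -> not L = False -> False = True
So #3 is true.

True statements: 2 (#2, #3).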